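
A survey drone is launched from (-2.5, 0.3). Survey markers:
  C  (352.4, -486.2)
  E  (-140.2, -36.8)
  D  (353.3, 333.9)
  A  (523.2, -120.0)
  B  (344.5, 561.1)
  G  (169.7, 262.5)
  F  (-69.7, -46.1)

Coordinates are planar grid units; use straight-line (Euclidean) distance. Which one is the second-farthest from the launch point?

Distances from the launch point ((-2.5, 0.3)):
B: 659.5
C: 602.2
A: 539.3
D: 487.7
G: 313.7
E: 142.6
F: 81.7
The second-farthest is C at 602.2.

C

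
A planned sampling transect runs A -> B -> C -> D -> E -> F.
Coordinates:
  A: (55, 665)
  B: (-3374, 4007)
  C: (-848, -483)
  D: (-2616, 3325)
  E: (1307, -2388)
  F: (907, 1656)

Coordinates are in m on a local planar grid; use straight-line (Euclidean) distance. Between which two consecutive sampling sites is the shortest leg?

E–F

Leg distances:
A→B: 4788.2 m
B→C: 5151.8 m
C→D: 4198.4 m
D→E: 6930.2 m
E→F: 4063.7 m
The shortest leg is E–F at 4063.7 m.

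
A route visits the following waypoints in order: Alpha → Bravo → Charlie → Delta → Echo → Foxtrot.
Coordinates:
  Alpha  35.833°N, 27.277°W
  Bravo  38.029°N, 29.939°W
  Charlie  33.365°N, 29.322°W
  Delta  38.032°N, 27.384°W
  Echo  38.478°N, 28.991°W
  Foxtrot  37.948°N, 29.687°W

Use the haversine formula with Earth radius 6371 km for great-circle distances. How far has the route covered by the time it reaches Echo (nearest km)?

1558 km

Leg distances:
Alpha→Bravo: 340.0 km  (cumulative 340.0 km)
Bravo→Charlie: 521.6 km  (cumulative 861.6 km)
Charlie→Delta: 547.6 km  (cumulative 1409.2 km)
Delta→Echo: 148.8 km  (cumulative 1558.0 km)
Cumulative distance at Echo ≈ 1558 km.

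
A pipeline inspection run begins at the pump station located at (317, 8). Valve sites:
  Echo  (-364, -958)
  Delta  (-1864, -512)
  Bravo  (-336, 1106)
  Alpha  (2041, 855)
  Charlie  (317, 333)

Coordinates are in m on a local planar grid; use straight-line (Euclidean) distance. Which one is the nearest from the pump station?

Charlie

Distance to each, sorted:
Charlie: 325.0 m
Echo: 1181.9 m
Bravo: 1277.5 m
Alpha: 1920.8 m
Delta: 2242.1 m
The nearest is Charlie at 325.0 m.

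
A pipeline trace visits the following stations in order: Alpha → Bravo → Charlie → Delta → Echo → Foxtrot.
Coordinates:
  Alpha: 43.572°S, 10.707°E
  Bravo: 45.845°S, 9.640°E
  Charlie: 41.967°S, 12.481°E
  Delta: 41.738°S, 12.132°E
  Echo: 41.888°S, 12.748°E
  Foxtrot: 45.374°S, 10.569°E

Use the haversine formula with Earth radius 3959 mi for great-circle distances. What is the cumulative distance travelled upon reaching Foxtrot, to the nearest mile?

Leg distances:
Alpha→Bravo: 165.6 mi  (cumulative 165.6 mi)
Bravo→Charlie: 302.9 mi  (cumulative 468.5 mi)
Charlie→Delta: 23.9 mi  (cumulative 492.4 mi)
Delta→Echo: 33.4 mi  (cumulative 525.8 mi)
Echo→Foxtrot: 264.4 mi  (cumulative 790.2 mi)
Cumulative distance at Foxtrot ≈ 790 mi.

790 mi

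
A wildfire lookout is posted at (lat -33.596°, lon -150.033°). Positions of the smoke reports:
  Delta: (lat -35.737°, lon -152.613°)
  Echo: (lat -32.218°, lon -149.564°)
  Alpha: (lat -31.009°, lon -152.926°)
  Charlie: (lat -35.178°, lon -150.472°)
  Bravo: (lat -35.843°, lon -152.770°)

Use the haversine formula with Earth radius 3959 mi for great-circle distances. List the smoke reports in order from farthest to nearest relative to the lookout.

Distance from the lookout at (lat -33.596°, lon -150.033°) to each:
Alpha (lat -31.009°, lon -152.926°): 245.9 mi
Bravo (lat -35.843°, lon -152.770°): 219.7 mi
Delta (lat -35.737°, lon -152.613°): 208.3 mi
Charlie (lat -35.178°, lon -150.472°): 112.1 mi
Echo (lat -32.218°, lon -149.564°): 99.0 mi

Alpha, Bravo, Delta, Charlie, Echo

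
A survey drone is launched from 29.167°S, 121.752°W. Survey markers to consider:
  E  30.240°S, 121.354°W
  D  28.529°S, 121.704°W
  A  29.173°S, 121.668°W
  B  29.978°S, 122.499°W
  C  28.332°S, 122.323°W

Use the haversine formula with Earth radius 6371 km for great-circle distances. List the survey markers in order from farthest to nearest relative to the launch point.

Distances from the launch point:
E 30.240°S, 121.354°W: 125.4 km
B 29.978°S, 122.499°W: 115.5 km
C 28.332°S, 122.323°W: 108.3 km
D 28.529°S, 121.704°W: 71.1 km
A 29.173°S, 121.668°W: 8.2 km

E, B, C, D, A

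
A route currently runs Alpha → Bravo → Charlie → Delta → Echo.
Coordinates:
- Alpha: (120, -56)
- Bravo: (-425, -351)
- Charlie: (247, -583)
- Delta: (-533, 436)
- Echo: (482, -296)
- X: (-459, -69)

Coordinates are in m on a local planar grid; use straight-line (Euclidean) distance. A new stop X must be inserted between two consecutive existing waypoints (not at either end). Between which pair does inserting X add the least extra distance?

Added distance for inserting X between each consecutive pair:
Alpha–Bravo: 243.5 m
Bravo–Charlie: 446.4 m
Charlie–Delta: 100.4 m
Delta–Echo: 227.0 m
Smallest added distance is 100.4 m, inserting between Charlie and Delta.

between Charlie and Delta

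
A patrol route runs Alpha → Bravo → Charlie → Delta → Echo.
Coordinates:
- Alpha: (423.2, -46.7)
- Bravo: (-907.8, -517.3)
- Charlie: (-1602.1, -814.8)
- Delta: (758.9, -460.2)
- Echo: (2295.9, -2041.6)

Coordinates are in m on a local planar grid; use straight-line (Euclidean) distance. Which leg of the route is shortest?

Leg distances:
Alpha→Bravo: 1411.7 m
Bravo→Charlie: 755.4 m
Charlie→Delta: 2387.5 m
Delta→Echo: 2205.3 m
The shortest leg is Bravo–Charlie at 755.4 m.

Bravo–Charlie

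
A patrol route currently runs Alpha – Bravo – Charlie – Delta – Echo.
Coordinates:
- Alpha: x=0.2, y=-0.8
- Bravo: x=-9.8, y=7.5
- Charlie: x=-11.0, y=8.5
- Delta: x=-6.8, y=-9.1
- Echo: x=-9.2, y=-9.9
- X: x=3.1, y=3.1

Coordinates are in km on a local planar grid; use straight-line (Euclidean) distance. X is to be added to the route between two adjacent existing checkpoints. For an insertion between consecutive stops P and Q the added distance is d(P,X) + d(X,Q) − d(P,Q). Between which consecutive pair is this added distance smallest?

Added distance for inserting X between each consecutive pair:
Alpha–Bravo: 5.5 km
Bravo–Charlie: 27.2 km
Charlie–Delta: 12.7 km
Delta–Echo: 31.1 km
Smallest added distance is 5.5 km, inserting between Alpha and Bravo.

between Alpha and Bravo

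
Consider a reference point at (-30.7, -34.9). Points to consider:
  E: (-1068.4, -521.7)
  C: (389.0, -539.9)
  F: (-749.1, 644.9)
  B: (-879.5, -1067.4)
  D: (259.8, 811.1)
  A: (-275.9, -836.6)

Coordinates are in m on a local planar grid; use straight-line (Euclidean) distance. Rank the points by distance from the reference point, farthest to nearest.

B, E, F, D, A, C

Distances from the reference point:
B (-879.5, -1067.4): 1336.6 m
E (-1068.4, -521.7): 1146.2 m
F (-749.1, 644.9): 989.1 m
D (259.8, 811.1): 894.5 m
A (-275.9, -836.6): 838.4 m
C (389.0, -539.9): 656.6 m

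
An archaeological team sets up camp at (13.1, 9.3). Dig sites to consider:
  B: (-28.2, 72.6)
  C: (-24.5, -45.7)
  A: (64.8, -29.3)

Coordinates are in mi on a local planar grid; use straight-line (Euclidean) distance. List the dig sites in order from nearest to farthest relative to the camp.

A, C, B

Distance from the camp at (13.1, 9.3) to each:
A (64.8, -29.3): 64.5 mi
C (-24.5, -45.7): 66.6 mi
B (-28.2, 72.6): 75.6 mi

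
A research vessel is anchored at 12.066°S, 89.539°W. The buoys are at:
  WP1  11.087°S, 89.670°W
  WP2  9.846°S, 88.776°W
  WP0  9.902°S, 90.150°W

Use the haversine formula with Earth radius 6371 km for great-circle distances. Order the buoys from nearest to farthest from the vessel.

WP1, WP0, WP2

Distance from the vessel at 12.066°S, 89.539°W to each:
WP1 11.087°S, 89.670°W: 109.8 km
WP0 9.902°S, 90.150°W: 249.7 km
WP2 9.846°S, 88.776°W: 260.5 km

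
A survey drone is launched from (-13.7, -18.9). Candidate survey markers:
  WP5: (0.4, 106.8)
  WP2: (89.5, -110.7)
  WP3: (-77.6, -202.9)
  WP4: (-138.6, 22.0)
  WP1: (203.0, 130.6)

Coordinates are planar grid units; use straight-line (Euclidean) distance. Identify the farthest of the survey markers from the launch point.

Distances from the launch point ((-13.7, -18.9)):
WP1: 263.3
WP3: 194.8
WP2: 138.1
WP4: 131.4
WP5: 126.5
The farthest is WP1 at 263.3.

WP1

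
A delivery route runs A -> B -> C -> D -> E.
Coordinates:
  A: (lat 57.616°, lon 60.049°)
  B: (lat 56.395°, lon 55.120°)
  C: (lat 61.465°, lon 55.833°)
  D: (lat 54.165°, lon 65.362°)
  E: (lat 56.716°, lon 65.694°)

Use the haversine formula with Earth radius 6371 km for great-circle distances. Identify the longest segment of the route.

Leg distances:
A→B: 327.8 km
B→C: 565.2 km
C→D: 986.5 km
D→E: 284.4 km
The longest leg is C–D at 986.5 km.

C–D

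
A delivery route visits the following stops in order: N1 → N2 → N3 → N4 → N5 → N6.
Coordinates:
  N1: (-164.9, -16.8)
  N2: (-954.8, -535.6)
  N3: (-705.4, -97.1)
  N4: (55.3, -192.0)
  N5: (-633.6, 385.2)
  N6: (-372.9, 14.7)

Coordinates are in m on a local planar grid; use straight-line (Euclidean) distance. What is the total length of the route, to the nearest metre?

3568 m

Leg distances:
N1→N2: 945.0 m  (cumulative 945.0 m)
N2→N3: 504.5 m  (cumulative 1449.5 m)
N3→N4: 766.6 m  (cumulative 2216.1 m)
N4→N5: 898.7 m  (cumulative 3114.8 m)
N5→N6: 453.0 m  (cumulative 3567.9 m)
Total route length ≈ 3568 m.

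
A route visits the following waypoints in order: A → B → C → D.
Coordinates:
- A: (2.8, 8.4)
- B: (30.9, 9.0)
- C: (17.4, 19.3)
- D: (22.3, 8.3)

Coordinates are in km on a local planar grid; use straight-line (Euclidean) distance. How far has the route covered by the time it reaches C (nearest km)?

Leg distances:
A→B: 28.1 km  (cumulative 28.1 km)
B→C: 17.0 km  (cumulative 45.1 km)
Cumulative distance at C ≈ 45 km.

45 km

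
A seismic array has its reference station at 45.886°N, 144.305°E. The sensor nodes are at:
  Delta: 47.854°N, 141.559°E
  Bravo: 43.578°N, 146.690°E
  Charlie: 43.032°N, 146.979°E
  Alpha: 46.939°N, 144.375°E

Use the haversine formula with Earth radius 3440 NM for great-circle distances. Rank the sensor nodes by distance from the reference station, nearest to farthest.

Alpha, Delta, Bravo, Charlie

Distances from the reference station:
Alpha 46.939°N, 144.375°E: 63.3 NM
Delta 47.854°N, 141.559°E: 163.3 NM
Bravo 43.578°N, 146.690°E: 171.9 NM
Charlie 43.032°N, 146.979°E: 206.1 NM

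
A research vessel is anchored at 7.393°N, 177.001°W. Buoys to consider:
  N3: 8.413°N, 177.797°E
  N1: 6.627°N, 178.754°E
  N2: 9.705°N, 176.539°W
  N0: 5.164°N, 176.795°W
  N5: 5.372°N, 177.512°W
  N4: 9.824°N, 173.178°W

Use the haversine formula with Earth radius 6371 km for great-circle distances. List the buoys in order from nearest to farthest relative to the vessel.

Computing each great-circle distance from 7.393°N, 177.001°W:
N5 5.372°N, 177.512°W: 231.7 km
N0 5.164°N, 176.795°W: 248.9 km
N2 9.705°N, 176.539°W: 262.1 km
N1 6.627°N, 178.754°E: 476.2 km
N4 9.824°N, 173.178°W: 499.7 km
N3 8.413°N, 177.797°E: 584.0 km

N5, N0, N2, N1, N4, N3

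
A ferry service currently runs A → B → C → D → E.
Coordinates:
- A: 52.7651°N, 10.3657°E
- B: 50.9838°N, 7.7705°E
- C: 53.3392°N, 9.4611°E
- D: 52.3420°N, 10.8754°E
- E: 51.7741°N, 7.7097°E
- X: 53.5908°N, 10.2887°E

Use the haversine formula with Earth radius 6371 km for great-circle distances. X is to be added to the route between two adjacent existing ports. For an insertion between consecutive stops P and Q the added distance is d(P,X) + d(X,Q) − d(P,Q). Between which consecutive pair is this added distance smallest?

Added distance for inserting X between each consecutive pair:
A–B: 162.2 km
B–C: 112.0 km
C–D: 59.8 km
D–E: 185.4 km
Smallest added distance is 59.8 km, inserting between C and D.

between C and D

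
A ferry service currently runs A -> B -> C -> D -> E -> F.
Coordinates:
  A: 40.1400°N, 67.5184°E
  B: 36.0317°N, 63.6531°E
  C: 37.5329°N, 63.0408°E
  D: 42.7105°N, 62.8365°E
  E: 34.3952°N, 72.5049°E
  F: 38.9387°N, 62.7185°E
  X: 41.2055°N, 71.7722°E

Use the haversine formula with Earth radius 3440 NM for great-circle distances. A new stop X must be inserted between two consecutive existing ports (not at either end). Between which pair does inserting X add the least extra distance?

between D and E

Added distance for inserting X between each consecutive pair:
A–B: 388.2 NM
B–C: 857.3 NM
C–D: 558.9 NM
D–E: 145.3 NM
E–F: 303.7 NM
Smallest added distance is 145.3 NM, inserting between D and E.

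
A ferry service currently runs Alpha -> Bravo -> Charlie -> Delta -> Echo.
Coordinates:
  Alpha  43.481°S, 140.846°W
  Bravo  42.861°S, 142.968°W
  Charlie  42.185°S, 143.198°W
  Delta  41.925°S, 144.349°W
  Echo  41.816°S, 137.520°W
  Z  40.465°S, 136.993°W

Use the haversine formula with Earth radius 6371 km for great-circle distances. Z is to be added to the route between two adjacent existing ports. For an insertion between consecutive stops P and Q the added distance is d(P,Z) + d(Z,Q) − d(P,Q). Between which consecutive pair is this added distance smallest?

Added distance for inserting Z between each consecutive pair:
Alpha–Bravo: 840.2 km
Bravo–Charlie: 1037.8 km
Charlie–Delta: 1089.1 km
Delta–Echo: 227.4 km
Smallest added distance is 227.4 km, inserting between Delta and Echo.

between Delta and Echo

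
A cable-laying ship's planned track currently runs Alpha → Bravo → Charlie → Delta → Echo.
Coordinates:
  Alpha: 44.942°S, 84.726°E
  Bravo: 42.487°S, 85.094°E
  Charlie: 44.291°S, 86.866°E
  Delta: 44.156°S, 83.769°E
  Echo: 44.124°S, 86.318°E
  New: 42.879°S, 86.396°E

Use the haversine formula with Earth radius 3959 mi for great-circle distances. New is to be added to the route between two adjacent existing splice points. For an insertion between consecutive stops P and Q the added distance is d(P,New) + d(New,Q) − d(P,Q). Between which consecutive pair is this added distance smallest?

between Bravo and Charlie

Added distance for inserting New between each consecutive pair:
Alpha–Bravo: 65.8 mi
Bravo–Charlie: 18.7 mi
Charlie–Delta: 105.2 mi
Delta–Echo: 118.2 mi
Smallest added distance is 18.7 mi, inserting between Bravo and Charlie.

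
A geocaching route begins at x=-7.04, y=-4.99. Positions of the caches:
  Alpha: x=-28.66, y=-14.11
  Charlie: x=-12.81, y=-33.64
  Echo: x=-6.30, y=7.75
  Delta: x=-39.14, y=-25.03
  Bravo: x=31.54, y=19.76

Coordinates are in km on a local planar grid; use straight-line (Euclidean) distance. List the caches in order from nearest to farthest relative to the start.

Computing each straight-line distance from x=-7.04, y=-4.99:
Echo x=-6.30, y=7.75: 12.8 km
Alpha x=-28.66, y=-14.11: 23.5 km
Charlie x=-12.81, y=-33.64: 29.2 km
Delta x=-39.14, y=-25.03: 37.8 km
Bravo x=31.54, y=19.76: 45.8 km

Echo, Alpha, Charlie, Delta, Bravo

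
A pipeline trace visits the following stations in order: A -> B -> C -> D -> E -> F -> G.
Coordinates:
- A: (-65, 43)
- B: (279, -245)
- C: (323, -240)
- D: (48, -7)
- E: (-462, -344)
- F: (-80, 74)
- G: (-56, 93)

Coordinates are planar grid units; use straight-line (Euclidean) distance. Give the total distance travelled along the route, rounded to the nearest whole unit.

Leg distances:
A→B: 448.6  (cumulative 448.6)
B→C: 44.3  (cumulative 492.9)
C→D: 360.4  (cumulative 853.4)
D→E: 611.3  (cumulative 1464.6)
E→F: 566.3  (cumulative 2030.9)
F→G: 30.6  (cumulative 2061.5)
Total route length ≈ 2062.

2062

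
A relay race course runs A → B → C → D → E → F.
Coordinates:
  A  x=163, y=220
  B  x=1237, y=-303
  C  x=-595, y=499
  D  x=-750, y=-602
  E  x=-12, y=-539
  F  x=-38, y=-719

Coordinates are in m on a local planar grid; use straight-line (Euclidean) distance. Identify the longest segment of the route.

B–C

Leg distances:
A→B: 1194.6 m
B→C: 1999.9 m
C→D: 1111.9 m
D→E: 740.7 m
E→F: 181.9 m
The longest leg is B–C at 1999.9 m.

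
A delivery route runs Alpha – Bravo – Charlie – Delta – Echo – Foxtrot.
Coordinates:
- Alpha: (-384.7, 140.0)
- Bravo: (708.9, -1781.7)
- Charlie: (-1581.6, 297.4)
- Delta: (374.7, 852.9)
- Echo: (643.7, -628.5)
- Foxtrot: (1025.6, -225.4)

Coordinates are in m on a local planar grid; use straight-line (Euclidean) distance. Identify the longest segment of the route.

Leg distances:
Alpha→Bravo: 2211.1 m
Bravo→Charlie: 3093.4 m
Charlie→Delta: 2033.6 m
Delta→Echo: 1505.6 m
Echo→Foxtrot: 555.3 m
The longest leg is Bravo–Charlie at 3093.4 m.

Bravo–Charlie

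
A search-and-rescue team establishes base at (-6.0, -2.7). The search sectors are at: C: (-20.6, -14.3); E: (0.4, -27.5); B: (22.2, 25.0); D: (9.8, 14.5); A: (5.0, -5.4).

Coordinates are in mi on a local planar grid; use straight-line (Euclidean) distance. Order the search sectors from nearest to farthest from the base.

A, C, D, E, B

Computing each straight-line distance from (-6.0, -2.7):
A (5.0, -5.4): 11.3 mi
C (-20.6, -14.3): 18.6 mi
D (9.8, 14.5): 23.4 mi
E (0.4, -27.5): 25.6 mi
B (22.2, 25.0): 39.5 mi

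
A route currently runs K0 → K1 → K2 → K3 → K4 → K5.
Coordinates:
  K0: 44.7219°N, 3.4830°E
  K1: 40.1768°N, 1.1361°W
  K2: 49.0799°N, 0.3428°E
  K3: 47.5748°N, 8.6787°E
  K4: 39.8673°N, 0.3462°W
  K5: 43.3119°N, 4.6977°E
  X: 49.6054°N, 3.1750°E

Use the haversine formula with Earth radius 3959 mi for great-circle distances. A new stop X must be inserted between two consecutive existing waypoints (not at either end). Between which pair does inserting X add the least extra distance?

Added distance for inserting X between each consecutive pair:
K0–K1: 629.9 mi
K1–K2: 197.7 mi
K2–K3: 23.9 mi
K3–K4: 285.7 mi
K4–K5: 782.5 mi
Smallest added distance is 23.9 mi, inserting between K2 and K3.

between K2 and K3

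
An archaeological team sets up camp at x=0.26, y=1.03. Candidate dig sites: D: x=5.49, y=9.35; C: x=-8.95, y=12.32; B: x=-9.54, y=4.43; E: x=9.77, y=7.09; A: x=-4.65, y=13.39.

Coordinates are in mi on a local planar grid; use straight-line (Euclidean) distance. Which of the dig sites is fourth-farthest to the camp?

Distances from the camp (x=0.26, y=1.03):
C: 14.6 mi
A: 13.3 mi
E: 11.3 mi
B: 10.4 mi
D: 9.8 mi
The fourth-farthest is B at 10.4 mi.

B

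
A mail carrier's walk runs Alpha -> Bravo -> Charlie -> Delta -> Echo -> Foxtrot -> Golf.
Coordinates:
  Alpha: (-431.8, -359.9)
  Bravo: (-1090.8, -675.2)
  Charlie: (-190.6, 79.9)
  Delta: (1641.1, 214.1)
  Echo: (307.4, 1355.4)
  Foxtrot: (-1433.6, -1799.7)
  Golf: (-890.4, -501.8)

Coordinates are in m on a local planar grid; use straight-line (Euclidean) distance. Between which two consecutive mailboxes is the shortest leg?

Leg distances:
Alpha→Bravo: 730.5 m
Bravo→Charlie: 1175.0 m
Charlie→Delta: 1836.6 m
Delta→Echo: 1755.4 m
Echo→Foxtrot: 3603.6 m
Foxtrot→Golf: 1407.0 m
The shortest leg is Alpha–Bravo at 730.5 m.

Alpha–Bravo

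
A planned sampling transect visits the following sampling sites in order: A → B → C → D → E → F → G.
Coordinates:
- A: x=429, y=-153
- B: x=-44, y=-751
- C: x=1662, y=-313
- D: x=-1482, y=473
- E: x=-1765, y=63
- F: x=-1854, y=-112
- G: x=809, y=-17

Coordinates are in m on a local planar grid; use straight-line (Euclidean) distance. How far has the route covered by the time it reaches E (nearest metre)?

6263 m

Leg distances:
A→B: 762.5 m  (cumulative 762.5 m)
B→C: 1761.3 m  (cumulative 2523.8 m)
C→D: 3240.8 m  (cumulative 5764.5 m)
D→E: 498.2 m  (cumulative 6262.7 m)
Cumulative distance at E ≈ 6263 m.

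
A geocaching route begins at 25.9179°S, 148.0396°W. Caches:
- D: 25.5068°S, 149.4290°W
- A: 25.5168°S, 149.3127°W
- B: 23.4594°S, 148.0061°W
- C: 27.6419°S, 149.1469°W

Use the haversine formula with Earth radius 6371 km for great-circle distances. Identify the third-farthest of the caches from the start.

Distance to each, sorted:
B: 273.4 km
C: 221.0 km
D: 146.5 km
A: 135.1 km
The third-farthest is D at 146.5 km.

D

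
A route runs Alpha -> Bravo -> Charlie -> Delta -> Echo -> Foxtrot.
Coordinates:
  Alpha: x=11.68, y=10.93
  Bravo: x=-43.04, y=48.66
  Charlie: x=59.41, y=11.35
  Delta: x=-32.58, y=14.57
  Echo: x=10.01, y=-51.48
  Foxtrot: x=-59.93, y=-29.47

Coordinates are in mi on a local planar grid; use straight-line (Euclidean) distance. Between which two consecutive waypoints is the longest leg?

Bravo–Charlie

Leg distances:
Alpha→Bravo: 66.5 mi
Bravo→Charlie: 109.0 mi
Charlie→Delta: 92.0 mi
Delta→Echo: 78.6 mi
Echo→Foxtrot: 73.3 mi
The longest leg is Bravo–Charlie at 109.0 mi.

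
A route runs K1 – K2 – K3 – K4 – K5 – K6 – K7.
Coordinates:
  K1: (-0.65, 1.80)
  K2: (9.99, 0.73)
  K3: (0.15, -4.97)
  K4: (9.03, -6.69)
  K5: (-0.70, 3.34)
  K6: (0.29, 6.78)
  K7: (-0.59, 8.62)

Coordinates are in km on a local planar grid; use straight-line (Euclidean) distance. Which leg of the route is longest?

K4–K5

Leg distances:
K1→K2: 10.7 km
K2→K3: 11.4 km
K3→K4: 9.0 km
K4→K5: 14.0 km
K5→K6: 3.6 km
K6→K7: 2.0 km
The longest leg is K4–K5 at 14.0 km.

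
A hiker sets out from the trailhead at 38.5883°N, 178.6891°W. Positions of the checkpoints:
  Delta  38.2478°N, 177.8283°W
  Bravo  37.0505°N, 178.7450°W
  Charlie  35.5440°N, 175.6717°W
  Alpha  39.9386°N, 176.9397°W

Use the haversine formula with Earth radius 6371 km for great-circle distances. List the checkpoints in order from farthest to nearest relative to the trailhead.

Distance from the trailhead at 38.5883°N, 178.6891°W to each:
Charlie 35.5440°N, 175.6717°W: 431.5 km
Alpha 39.9386°N, 176.9397°W: 212.7 km
Bravo 37.0505°N, 178.7450°W: 171.1 km
Delta 38.2478°N, 177.8283°W: 84.0 km

Charlie, Alpha, Bravo, Delta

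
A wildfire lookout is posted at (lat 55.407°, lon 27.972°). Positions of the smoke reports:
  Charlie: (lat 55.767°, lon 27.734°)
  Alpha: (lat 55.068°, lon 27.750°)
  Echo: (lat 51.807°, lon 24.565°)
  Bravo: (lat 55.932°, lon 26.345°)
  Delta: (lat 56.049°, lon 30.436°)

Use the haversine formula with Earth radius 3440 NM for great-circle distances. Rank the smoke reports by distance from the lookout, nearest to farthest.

Alpha, Charlie, Bravo, Delta, Echo

Computing each great-circle distance from (lat 55.407°, lon 27.972°):
Alpha (lat 55.068°, lon 27.750°): 21.7 NM
Charlie (lat 55.767°, lon 27.734°): 23.1 NM
Bravo (lat 55.932°, lon 26.345°): 63.5 NM
Delta (lat 56.049°, lon 30.436°): 91.8 NM
Echo (lat 51.807°, lon 24.565°): 247.8 NM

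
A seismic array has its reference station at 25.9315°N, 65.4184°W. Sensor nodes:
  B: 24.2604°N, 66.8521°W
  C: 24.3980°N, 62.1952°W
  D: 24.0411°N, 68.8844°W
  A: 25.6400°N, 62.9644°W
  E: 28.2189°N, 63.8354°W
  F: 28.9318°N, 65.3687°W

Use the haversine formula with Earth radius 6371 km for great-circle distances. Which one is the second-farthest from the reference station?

C

Distances from the reference station (25.9315°N, 65.4184°W):
D: 407.7 km
C: 366.5 km
F: 333.7 km
E: 298.7 km
A: 247.8 km
B: 235.3 km
The second-farthest is C at 366.5 km.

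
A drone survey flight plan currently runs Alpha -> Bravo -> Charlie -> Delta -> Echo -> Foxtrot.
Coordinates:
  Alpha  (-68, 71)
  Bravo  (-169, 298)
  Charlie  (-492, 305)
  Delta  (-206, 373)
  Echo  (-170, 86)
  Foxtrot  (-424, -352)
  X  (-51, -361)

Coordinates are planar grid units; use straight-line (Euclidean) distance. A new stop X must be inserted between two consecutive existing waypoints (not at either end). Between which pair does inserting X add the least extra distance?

Added distance for inserting X between each consecutive pair:
Alpha–Bravo: 853.4
Bravo–Charlie: 1145.2
Charlie–Delta: 1255.0
Delta–Echo: 923.5
Echo–Foxtrot: 329.4
Smallest added distance is 329.4, inserting between Echo and Foxtrot.

between Echo and Foxtrot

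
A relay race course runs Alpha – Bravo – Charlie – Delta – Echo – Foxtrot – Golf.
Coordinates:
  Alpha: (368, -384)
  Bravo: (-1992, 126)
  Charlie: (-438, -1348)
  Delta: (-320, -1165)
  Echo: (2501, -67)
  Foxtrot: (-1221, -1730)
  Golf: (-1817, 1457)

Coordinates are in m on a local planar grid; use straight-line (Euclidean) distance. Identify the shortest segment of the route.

Charlie–Delta

Leg distances:
Alpha→Bravo: 2414.5 m
Bravo→Charlie: 2141.9 m
Charlie→Delta: 217.7 m
Delta→Echo: 3027.2 m
Echo→Foxtrot: 4076.6 m
Foxtrot→Golf: 3242.2 m
The shortest leg is Charlie–Delta at 217.7 m.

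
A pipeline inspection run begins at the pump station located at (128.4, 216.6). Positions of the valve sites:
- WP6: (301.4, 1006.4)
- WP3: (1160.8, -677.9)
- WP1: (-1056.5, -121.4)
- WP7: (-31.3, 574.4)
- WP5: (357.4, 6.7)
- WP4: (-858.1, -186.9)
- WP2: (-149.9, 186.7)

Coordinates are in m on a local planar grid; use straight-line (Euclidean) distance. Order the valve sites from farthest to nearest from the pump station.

WP3, WP1, WP4, WP6, WP7, WP5, WP2

Computing each straight-line distance from (128.4, 216.6):
WP3 (1160.8, -677.9): 1366.0 m
WP1 (-1056.5, -121.4): 1232.2 m
WP4 (-858.1, -186.9): 1065.8 m
WP6 (301.4, 1006.4): 808.5 m
WP7 (-31.3, 574.4): 391.8 m
WP5 (357.4, 6.7): 310.6 m
WP2 (-149.9, 186.7): 279.9 m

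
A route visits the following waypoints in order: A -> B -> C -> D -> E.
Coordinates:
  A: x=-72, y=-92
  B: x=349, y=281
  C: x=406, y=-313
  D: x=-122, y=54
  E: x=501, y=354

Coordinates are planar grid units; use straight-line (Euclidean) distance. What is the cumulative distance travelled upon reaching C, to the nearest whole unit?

Leg distances:
A→B: 562.5  (cumulative 562.5)
B→C: 596.7  (cumulative 1159.2)
Cumulative distance at C ≈ 1159.

1159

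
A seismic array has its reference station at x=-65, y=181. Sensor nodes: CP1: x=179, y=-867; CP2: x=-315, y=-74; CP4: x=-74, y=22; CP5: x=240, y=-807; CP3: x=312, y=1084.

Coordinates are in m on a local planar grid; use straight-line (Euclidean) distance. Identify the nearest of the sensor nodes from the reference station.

Distances from the reference station (x=-65, y=181):
CP4: 159.3 m
CP2: 357.1 m
CP3: 978.5 m
CP5: 1034.0 m
CP1: 1076.0 m
The nearest is CP4 at 159.3 m.

CP4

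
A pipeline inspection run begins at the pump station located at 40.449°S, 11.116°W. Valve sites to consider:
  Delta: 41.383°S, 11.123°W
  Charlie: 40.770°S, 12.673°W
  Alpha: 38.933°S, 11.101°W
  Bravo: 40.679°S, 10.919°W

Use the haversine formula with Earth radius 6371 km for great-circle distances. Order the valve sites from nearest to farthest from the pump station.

Bravo, Delta, Charlie, Alpha

Computing each great-circle distance from 40.449°S, 11.116°W:
Bravo 40.679°S, 10.919°W: 30.5 km
Delta 41.383°S, 11.123°W: 103.9 km
Charlie 40.770°S, 12.673°W: 136.2 km
Alpha 38.933°S, 11.101°W: 168.6 km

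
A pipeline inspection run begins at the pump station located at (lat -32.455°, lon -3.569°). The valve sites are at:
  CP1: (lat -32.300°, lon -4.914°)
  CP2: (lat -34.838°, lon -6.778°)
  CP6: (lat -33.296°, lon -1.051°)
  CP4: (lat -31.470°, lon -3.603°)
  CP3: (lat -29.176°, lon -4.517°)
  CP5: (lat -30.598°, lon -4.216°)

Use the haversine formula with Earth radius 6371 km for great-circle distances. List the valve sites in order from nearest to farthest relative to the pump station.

CP4, CP1, CP5, CP6, CP3, CP2

Distances from the pump station:
CP4 (lat -31.470°, lon -3.603°): 109.6 km
CP1 (lat -32.300°, lon -4.914°): 127.5 km
CP5 (lat -30.598°, lon -4.216°): 215.4 km
CP6 (lat -33.296°, lon -1.051°): 253.1 km
CP3 (lat -29.176°, lon -4.517°): 375.7 km
CP2 (lat -34.838°, lon -6.778°): 398.0 km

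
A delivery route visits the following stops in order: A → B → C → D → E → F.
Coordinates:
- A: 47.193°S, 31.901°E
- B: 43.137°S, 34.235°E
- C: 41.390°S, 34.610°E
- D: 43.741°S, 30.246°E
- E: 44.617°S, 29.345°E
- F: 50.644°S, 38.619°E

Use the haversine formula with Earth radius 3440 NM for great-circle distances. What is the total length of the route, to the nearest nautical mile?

1194 NM

Leg distances:
A→B: 262.8 NM  (cumulative 262.8 NM)
B→C: 106.2 NM  (cumulative 369.0 NM)
C→D: 239.0 NM  (cumulative 608.0 NM)
D→E: 65.4 NM  (cumulative 673.4 NM)
E→F: 520.6 NM  (cumulative 1193.9 NM)
Total route length ≈ 1194 NM.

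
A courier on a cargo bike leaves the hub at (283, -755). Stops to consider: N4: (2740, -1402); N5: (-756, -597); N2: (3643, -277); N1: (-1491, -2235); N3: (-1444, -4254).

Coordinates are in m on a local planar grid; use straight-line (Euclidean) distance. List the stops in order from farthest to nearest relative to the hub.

N3, N2, N4, N1, N5

Distances from the hub:
N3 (-1444, -4254): 3902.0 m
N2 (3643, -277): 3393.8 m
N4 (2740, -1402): 2540.8 m
N1 (-1491, -2235): 2310.3 m
N5 (-756, -597): 1050.9 m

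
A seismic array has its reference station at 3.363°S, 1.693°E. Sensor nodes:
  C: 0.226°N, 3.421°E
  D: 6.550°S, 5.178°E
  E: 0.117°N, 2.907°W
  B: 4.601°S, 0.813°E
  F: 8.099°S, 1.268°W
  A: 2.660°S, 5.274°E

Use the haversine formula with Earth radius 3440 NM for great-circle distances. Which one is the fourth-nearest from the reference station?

Distance to each, sorted:
B: 91.1 NM
A: 218.8 NM
C: 239.1 NM
D: 282.9 NM
F: 334.8 NM
E: 346.2 NM
The fourth-nearest is D at 282.9 NM.

D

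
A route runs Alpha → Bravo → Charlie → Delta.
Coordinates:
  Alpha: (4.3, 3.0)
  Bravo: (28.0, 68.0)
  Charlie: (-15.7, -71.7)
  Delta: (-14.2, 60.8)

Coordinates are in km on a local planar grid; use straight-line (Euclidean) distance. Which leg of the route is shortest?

Leg distances:
Alpha→Bravo: 69.2 km
Bravo→Charlie: 146.4 km
Charlie→Delta: 132.5 km
The shortest leg is Alpha–Bravo at 69.2 km.

Alpha–Bravo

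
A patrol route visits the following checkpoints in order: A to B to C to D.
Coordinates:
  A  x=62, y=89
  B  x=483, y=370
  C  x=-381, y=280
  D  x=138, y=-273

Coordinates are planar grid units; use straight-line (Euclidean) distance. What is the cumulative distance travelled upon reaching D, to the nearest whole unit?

Leg distances:
A→B: 506.2  (cumulative 506.2)
B→C: 868.7  (cumulative 1374.8)
C→D: 758.4  (cumulative 2133.2)
Cumulative distance at D ≈ 2133.

2133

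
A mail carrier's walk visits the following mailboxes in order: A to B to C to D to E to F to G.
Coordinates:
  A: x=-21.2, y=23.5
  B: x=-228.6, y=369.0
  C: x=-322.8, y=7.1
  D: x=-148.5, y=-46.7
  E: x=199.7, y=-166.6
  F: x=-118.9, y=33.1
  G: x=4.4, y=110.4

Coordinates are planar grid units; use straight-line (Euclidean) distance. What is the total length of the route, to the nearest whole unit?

Leg distances:
A→B: 403.0  (cumulative 403.0)
B→C: 374.0  (cumulative 776.9)
C→D: 182.4  (cumulative 959.3)
D→E: 368.3  (cumulative 1327.6)
E→F: 376.0  (cumulative 1703.6)
F→G: 145.5  (cumulative 1849.1)
Total route length ≈ 1849.

1849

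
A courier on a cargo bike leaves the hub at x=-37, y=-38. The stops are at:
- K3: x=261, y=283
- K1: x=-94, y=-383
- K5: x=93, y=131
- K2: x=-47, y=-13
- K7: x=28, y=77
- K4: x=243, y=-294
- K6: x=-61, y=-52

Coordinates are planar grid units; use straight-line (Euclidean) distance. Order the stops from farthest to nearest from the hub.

K3, K4, K1, K5, K7, K6, K2

Distance from the hub at x=-37, y=-38 to each:
K3 x=261, y=283: 438.0
K4 x=243, y=-294: 379.4
K1 x=-94, y=-383: 349.7
K5 x=93, y=131: 213.2
K7 x=28, y=77: 132.1
K6 x=-61, y=-52: 27.8
K2 x=-47, y=-13: 26.9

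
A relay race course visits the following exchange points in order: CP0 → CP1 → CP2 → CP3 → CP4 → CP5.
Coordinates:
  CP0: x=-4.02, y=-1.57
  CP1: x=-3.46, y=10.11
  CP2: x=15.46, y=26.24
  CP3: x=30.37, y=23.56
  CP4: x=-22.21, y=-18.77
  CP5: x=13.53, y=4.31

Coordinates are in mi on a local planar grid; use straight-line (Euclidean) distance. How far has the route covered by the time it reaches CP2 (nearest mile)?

Leg distances:
CP0→CP1: 11.7 mi  (cumulative 11.7 mi)
CP1→CP2: 24.9 mi  (cumulative 36.6 mi)
Cumulative distance at CP2 ≈ 37 mi.

37 mi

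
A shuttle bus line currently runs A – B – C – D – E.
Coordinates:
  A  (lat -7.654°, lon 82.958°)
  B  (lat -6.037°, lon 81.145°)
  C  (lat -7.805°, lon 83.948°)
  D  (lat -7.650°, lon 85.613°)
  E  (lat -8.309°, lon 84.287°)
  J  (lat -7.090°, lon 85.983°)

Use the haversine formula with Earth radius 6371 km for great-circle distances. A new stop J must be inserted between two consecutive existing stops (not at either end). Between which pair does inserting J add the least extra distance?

Added distance for inserting J between each consecutive pair:
A–B: 617.5 km
B–C: 418.6 km
C–D: 128.2 km
D–E: 141.9 km
Smallest added distance is 128.2 km, inserting between C and D.

between C and D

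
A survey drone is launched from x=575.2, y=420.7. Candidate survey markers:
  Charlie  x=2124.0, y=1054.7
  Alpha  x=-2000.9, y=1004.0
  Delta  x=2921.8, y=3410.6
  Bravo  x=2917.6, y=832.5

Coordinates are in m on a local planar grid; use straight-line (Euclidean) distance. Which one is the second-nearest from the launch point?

Bravo

Distances from the launch point (x=575.2, y=420.7):
Charlie: 1673.5 m
Bravo: 2378.3 m
Alpha: 2641.3 m
Delta: 3800.8 m
The second-nearest is Bravo at 2378.3 m.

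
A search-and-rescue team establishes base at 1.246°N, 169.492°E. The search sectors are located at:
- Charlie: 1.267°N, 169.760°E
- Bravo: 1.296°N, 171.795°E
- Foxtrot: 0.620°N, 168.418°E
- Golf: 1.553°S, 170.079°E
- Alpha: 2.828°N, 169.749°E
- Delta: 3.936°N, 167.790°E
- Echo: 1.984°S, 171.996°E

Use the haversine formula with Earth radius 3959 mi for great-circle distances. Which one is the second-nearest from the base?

Foxtrot

Distances from the base (1.246°N, 169.492°E):
Charlie: 18.6 mi
Foxtrot: 85.9 mi
Alpha: 110.7 mi
Bravo: 159.1 mi
Golf: 197.6 mi
Delta: 219.9 mi
Echo: 282.4 mi
The second-nearest is Foxtrot at 85.9 mi.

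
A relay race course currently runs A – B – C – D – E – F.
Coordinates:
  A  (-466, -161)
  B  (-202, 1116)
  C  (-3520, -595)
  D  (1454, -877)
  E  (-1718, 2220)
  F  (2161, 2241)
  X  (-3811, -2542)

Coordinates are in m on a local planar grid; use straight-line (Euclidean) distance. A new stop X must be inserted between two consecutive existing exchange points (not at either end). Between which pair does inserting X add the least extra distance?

Added distance for inserting X between each consecutive pair:
A–B: 7940.5 m
B–C: 3374.1 m
C–D: 2508.6 m
D–E: 6290.5 m
E–F: 8973.9 m
Smallest added distance is 2508.6 m, inserting between C and D.

between C and D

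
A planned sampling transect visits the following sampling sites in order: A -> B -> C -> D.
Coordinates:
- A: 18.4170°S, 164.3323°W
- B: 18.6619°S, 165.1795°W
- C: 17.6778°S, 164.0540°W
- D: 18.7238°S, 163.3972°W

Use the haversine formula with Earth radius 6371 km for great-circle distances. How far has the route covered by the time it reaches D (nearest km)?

Leg distances:
A→B: 93.4 km  (cumulative 93.4 km)
B→C: 161.6 km  (cumulative 255.0 km)
C→D: 135.4 km  (cumulative 390.4 km)
Cumulative distance at D ≈ 390 km.

390 km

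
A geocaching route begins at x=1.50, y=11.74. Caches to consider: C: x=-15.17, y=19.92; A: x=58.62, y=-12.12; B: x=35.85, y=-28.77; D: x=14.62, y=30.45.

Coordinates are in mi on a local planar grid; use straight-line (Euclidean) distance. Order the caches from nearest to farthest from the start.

C, D, B, A

Computing each straight-line distance from x=1.50, y=11.74:
C x=-15.17, y=19.92: 18.6 mi
D x=14.62, y=30.45: 22.9 mi
B x=35.85, y=-28.77: 53.1 mi
A x=58.62, y=-12.12: 61.9 mi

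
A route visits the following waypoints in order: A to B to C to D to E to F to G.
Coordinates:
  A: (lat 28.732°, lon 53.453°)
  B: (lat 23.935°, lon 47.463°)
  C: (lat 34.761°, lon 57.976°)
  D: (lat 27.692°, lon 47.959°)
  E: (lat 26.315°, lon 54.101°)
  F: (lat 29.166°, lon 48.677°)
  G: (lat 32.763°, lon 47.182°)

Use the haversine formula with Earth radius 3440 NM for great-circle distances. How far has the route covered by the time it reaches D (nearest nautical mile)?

1949 NM

Leg distances:
A→B: 432.1 NM  (cumulative 432.1 NM)
B→C: 850.4 NM  (cumulative 1282.5 NM)
C→D: 666.1 NM  (cumulative 1948.7 NM)
Cumulative distance at D ≈ 1949 NM.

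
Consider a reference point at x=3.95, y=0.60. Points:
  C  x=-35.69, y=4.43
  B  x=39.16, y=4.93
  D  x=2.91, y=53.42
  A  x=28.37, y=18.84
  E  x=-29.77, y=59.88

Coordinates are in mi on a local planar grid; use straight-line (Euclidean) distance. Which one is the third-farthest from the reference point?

Distances from the reference point (x=3.95, y=0.60):
E: 68.2 mi
D: 52.8 mi
C: 39.8 mi
B: 35.5 mi
A: 30.5 mi
The third-farthest is C at 39.8 mi.

C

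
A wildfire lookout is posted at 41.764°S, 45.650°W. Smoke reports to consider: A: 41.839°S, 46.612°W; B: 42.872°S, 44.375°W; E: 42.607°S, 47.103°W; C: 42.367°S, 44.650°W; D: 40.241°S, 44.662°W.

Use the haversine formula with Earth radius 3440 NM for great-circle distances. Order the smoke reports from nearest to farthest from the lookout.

Distances from the lookout:
A 41.839°S, 46.612°W: 43.3 NM
C 42.367°S, 44.650°W: 57.4 NM
E 42.607°S, 47.103°W: 82.1 NM
B 42.872°S, 44.375°W: 87.3 NM
D 40.241°S, 44.662°W: 101.8 NM

A, C, E, B, D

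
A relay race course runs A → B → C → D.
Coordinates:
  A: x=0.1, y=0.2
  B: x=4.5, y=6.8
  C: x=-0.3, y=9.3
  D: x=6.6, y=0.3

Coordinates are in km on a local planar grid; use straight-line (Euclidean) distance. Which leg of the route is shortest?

B–C

Leg distances:
A→B: 7.9 km
B→C: 5.4 km
C→D: 11.3 km
The shortest leg is B–C at 5.4 km.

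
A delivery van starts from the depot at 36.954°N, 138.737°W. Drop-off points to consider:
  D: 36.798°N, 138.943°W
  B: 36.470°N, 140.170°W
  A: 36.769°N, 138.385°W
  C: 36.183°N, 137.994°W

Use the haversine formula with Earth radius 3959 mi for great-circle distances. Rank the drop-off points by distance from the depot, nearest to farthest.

D, A, C, B

Computing each great-circle distance from 36.954°N, 138.737°W:
D 36.798°N, 138.943°W: 15.7 mi
A 36.769°N, 138.385°W: 23.3 mi
C 36.183°N, 137.994°W: 67.4 mi
B 36.470°N, 140.170°W: 86.1 mi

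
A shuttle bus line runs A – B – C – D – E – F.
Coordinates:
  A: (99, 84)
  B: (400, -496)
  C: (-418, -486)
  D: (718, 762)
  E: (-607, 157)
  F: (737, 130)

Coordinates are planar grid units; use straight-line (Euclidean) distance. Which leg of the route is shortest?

Leg distances:
A→B: 653.5
B→C: 818.1
C→D: 1687.6
D→E: 1456.6
E→F: 1344.3
The shortest leg is A–B at 653.5.

A–B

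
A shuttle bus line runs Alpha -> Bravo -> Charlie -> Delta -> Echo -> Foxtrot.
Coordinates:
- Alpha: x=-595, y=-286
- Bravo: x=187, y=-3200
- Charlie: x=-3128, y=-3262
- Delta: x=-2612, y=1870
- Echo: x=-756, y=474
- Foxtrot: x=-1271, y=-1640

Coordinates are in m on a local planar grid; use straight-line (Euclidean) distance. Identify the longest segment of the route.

Leg distances:
Alpha→Bravo: 3017.1 m
Bravo→Charlie: 3315.6 m
Charlie→Delta: 5157.9 m
Delta→Echo: 2322.4 m
Echo→Foxtrot: 2175.8 m
The longest leg is Charlie–Delta at 5157.9 m.

Charlie–Delta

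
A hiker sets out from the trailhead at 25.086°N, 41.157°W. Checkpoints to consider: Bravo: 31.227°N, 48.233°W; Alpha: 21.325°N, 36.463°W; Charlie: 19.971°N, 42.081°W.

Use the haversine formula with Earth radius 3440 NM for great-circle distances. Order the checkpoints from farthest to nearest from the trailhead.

Bravo, Alpha, Charlie

Computing each great-circle distance from 25.086°N, 41.157°W:
Bravo 31.227°N, 48.233°W: 525.3 NM
Alpha 21.325°N, 36.463°W: 343.6 NM
Charlie 19.971°N, 42.081°W: 311.3 NM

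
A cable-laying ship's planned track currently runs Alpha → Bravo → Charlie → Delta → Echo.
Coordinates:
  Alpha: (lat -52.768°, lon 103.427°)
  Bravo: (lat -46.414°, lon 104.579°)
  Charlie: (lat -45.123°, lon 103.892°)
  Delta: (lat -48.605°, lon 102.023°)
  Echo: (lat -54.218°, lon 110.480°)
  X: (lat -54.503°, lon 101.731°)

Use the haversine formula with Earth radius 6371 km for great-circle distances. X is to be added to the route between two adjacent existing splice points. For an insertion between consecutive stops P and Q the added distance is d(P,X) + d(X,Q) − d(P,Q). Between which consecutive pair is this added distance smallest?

Added distance for inserting X between each consecutive pair:
Alpha–Bravo: 433.2 km
Bravo–Charlie: 1822.8 km
Charlie–Delta: 1298.1 km
Delta–Echo: 368.2 km
Smallest added distance is 368.2 km, inserting between Delta and Echo.

between Delta and Echo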